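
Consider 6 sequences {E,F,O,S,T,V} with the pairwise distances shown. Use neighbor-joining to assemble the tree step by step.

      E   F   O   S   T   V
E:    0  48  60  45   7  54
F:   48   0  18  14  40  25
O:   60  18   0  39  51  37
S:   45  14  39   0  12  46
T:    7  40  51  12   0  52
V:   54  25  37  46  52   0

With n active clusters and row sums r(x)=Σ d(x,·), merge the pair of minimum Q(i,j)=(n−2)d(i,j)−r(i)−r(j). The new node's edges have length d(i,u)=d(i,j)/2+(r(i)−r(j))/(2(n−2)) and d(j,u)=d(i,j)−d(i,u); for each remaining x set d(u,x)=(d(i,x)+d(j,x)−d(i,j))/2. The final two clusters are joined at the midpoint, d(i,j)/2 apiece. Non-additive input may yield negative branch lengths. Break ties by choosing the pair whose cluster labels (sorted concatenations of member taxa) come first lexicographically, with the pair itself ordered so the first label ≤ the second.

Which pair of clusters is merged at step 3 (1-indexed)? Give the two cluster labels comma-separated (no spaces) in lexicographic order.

EST,F

step 1: merge (E,T) at d=7, Q=-348; branch lengths E→10, T→-3; new cluster ET
  updated: d(ET,F)=81/2, d(ET,O)=52, d(ET,S)=25, d(ET,V)=99/2
step 2: merge (ET,S) at d=25, Q=-216; branch lengths ET→59/3, S→16/3; new cluster EST
  updated: d(EST,F)=59/4, d(EST,O)=33, d(EST,V)=141/4
step 3: merge (EST,F) at d=59/4, Q=-445/4; branch lengths EST→219/16, F→17/16; new cluster EFST
  updated: d(EFST,O)=145/8, d(EFST,V)=91/4
step 4: merge (EFST,O) at d=145/8, Q=-623/8; branch lengths EFST→31/16, O→259/16; new cluster EFOST
  updated: d(EFOST,V)=333/16
step 5: merge (EFOST,V) at d=333/16; branch lengths EFOST→333/32, V→333/32; new cluster EFOSTV
final tree: (((((E:10,T:-3):59/3,S:16/3):219/16,F:17/16):31/16,O:259/16):333/32,V:333/32)
total length: 1371/16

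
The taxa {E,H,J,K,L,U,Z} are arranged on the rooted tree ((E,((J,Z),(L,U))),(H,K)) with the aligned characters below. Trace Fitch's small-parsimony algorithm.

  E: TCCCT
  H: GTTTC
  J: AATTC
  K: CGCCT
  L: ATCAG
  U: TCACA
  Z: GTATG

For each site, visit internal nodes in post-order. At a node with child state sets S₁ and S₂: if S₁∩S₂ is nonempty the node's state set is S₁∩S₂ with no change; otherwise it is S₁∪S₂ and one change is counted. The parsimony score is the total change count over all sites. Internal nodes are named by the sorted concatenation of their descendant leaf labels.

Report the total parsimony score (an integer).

20

[col 0] JZ: children J:{A}, Z:{G} ∪→ {A,G}; cost 1
[col 0] LU: children L:{A}, U:{T} ∪→ {A,T}; cost 1
[col 0] JLUZ: children JZ:{A,G}, LU:{A,T} ∩→ {A}; cost 0
[col 0] EJLUZ: children E:{T}, JLUZ:{A} ∪→ {A,T}; cost 1
[col 0] HK: children H:{G}, K:{C} ∪→ {C,G}; cost 1
[col 0] EHJKLUZ: children EJLUZ:{A,T}, HK:{C,G} ∪→ {A,C,G,T}; cost 1
[col 1] JZ: children J:{A}, Z:{T} ∪→ {A,T}; cost 1
[col 1] LU: children L:{T}, U:{C} ∪→ {C,T}; cost 1
[col 1] JLUZ: children JZ:{A,T}, LU:{C,T} ∩→ {T}; cost 0
[col 1] EJLUZ: children E:{C}, JLUZ:{T} ∪→ {C,T}; cost 1
[col 1] HK: children H:{T}, K:{G} ∪→ {G,T}; cost 1
[col 1] EHJKLUZ: children EJLUZ:{C,T}, HK:{G,T} ∩→ {T}; cost 0
[col 2] JZ: children J:{T}, Z:{A} ∪→ {A,T}; cost 1
[col 2] LU: children L:{C}, U:{A} ∪→ {A,C}; cost 1
[col 2] JLUZ: children JZ:{A,T}, LU:{A,C} ∩→ {A}; cost 0
[col 2] EJLUZ: children E:{C}, JLUZ:{A} ∪→ {A,C}; cost 1
[col 2] HK: children H:{T}, K:{C} ∪→ {C,T}; cost 1
[col 2] EHJKLUZ: children EJLUZ:{A,C}, HK:{C,T} ∩→ {C}; cost 0
[col 3] JZ: children J:{T}, Z:{T} ∩→ {T}; cost 0
[col 3] LU: children L:{A}, U:{C} ∪→ {A,C}; cost 1
[col 3] JLUZ: children JZ:{T}, LU:{A,C} ∪→ {A,C,T}; cost 1
[col 3] EJLUZ: children E:{C}, JLUZ:{A,C,T} ∩→ {C}; cost 0
[col 3] HK: children H:{T}, K:{C} ∪→ {C,T}; cost 1
[col 3] EHJKLUZ: children EJLUZ:{C}, HK:{C,T} ∩→ {C}; cost 0
[col 4] JZ: children J:{C}, Z:{G} ∪→ {C,G}; cost 1
[col 4] LU: children L:{G}, U:{A} ∪→ {A,G}; cost 1
[col 4] JLUZ: children JZ:{C,G}, LU:{A,G} ∩→ {G}; cost 0
[col 4] EJLUZ: children E:{T}, JLUZ:{G} ∪→ {G,T}; cost 1
[col 4] HK: children H:{C}, K:{T} ∪→ {C,T}; cost 1
[col 4] EHJKLUZ: children EJLUZ:{G,T}, HK:{C,T} ∩→ {T}; cost 0
per-site changes: [5, 4, 4, 3, 4]; total = 20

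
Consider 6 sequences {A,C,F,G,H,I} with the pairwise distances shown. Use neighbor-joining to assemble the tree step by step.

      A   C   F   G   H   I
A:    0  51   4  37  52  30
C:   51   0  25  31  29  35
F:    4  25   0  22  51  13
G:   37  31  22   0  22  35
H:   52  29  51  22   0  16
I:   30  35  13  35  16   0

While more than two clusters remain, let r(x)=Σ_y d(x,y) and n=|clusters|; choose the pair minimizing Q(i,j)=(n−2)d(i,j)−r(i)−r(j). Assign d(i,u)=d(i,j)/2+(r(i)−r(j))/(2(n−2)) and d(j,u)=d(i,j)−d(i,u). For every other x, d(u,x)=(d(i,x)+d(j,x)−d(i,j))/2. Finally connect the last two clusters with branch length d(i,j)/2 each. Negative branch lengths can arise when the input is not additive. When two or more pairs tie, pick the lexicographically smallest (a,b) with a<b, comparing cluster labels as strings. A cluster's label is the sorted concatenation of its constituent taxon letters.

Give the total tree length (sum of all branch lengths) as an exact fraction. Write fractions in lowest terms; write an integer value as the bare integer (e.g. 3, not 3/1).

147/2

iteration 1: select A,F (d=4, Q=-273); attach at lengths (75/8, -43/8); label the merged cluster AF
  updated: d(AF,C)=36, d(AF,G)=55/2, d(AF,H)=99/2, d(AF,I)=39/2
iteration 2: select AF,I (d=39/2, Q=-359/2); attach at lengths (57/4, 21/4); label the merged cluster AFI
  updated: d(AFI,C)=103/4, d(AFI,G)=43/2, d(AFI,H)=23
iteration 3: select AFI,C (d=103/4, Q=-209/2); attach at lengths (9, 67/4); label the merged cluster ACFI
  updated: d(ACFI,G)=107/8, d(ACFI,H)=105/8
iteration 4: select ACFI,G (d=107/8, Q=-97/2); attach at lengths (9/4, 89/8); label the merged cluster ACFGI
  updated: d(ACFGI,H)=87/8
iteration 5: select ACFGI,H (d=87/8); attach at lengths (87/16, 87/16); label the merged cluster ACFGHI
final tree: (((((A:75/8,F:-43/8):57/4,I:21/4):9,C:67/4):9/4,G:89/8):87/16,H:87/16)
total length: 147/2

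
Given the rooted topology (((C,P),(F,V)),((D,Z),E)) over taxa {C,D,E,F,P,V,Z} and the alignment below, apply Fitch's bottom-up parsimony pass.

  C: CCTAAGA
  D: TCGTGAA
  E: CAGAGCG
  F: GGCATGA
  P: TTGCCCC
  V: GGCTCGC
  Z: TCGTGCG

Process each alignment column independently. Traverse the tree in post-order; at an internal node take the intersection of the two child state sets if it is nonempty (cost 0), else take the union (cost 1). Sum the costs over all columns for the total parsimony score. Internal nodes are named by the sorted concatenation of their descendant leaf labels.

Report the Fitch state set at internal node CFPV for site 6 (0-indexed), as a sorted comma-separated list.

A,C

[col 0] CP: children C:{C}, P:{T} ∪→ {C,T}; cost 1
[col 0] FV: children F:{G}, V:{G} ∩→ {G}; cost 0
[col 0] CFPV: children CP:{C,T}, FV:{G} ∪→ {C,G,T}; cost 1
[col 0] DZ: children D:{T}, Z:{T} ∩→ {T}; cost 0
[col 0] DEZ: children DZ:{T}, E:{C} ∪→ {C,T}; cost 1
[col 0] CDEFPVZ: children CFPV:{C,G,T}, DEZ:{C,T} ∩→ {C,T}; cost 0
[col 1] CP: children C:{C}, P:{T} ∪→ {C,T}; cost 1
[col 1] FV: children F:{G}, V:{G} ∩→ {G}; cost 0
[col 1] CFPV: children CP:{C,T}, FV:{G} ∪→ {C,G,T}; cost 1
[col 1] DZ: children D:{C}, Z:{C} ∩→ {C}; cost 0
[col 1] DEZ: children DZ:{C}, E:{A} ∪→ {A,C}; cost 1
[col 1] CDEFPVZ: children CFPV:{C,G,T}, DEZ:{A,C} ∩→ {C}; cost 0
[col 2] CP: children C:{T}, P:{G} ∪→ {G,T}; cost 1
[col 2] FV: children F:{C}, V:{C} ∩→ {C}; cost 0
[col 2] CFPV: children CP:{G,T}, FV:{C} ∪→ {C,G,T}; cost 1
[col 2] DZ: children D:{G}, Z:{G} ∩→ {G}; cost 0
[col 2] DEZ: children DZ:{G}, E:{G} ∩→ {G}; cost 0
[col 2] CDEFPVZ: children CFPV:{C,G,T}, DEZ:{G} ∩→ {G}; cost 0
[col 3] CP: children C:{A}, P:{C} ∪→ {A,C}; cost 1
[col 3] FV: children F:{A}, V:{T} ∪→ {A,T}; cost 1
[col 3] CFPV: children CP:{A,C}, FV:{A,T} ∩→ {A}; cost 0
[col 3] DZ: children D:{T}, Z:{T} ∩→ {T}; cost 0
[col 3] DEZ: children DZ:{T}, E:{A} ∪→ {A,T}; cost 1
[col 3] CDEFPVZ: children CFPV:{A}, DEZ:{A,T} ∩→ {A}; cost 0
[col 4] CP: children C:{A}, P:{C} ∪→ {A,C}; cost 1
[col 4] FV: children F:{T}, V:{C} ∪→ {C,T}; cost 1
[col 4] CFPV: children CP:{A,C}, FV:{C,T} ∩→ {C}; cost 0
[col 4] DZ: children D:{G}, Z:{G} ∩→ {G}; cost 0
[col 4] DEZ: children DZ:{G}, E:{G} ∩→ {G}; cost 0
[col 4] CDEFPVZ: children CFPV:{C}, DEZ:{G} ∪→ {C,G}; cost 1
[col 5] CP: children C:{G}, P:{C} ∪→ {C,G}; cost 1
[col 5] FV: children F:{G}, V:{G} ∩→ {G}; cost 0
[col 5] CFPV: children CP:{C,G}, FV:{G} ∩→ {G}; cost 0
[col 5] DZ: children D:{A}, Z:{C} ∪→ {A,C}; cost 1
[col 5] DEZ: children DZ:{A,C}, E:{C} ∩→ {C}; cost 0
[col 5] CDEFPVZ: children CFPV:{G}, DEZ:{C} ∪→ {C,G}; cost 1
[col 6] CP: children C:{A}, P:{C} ∪→ {A,C}; cost 1
[col 6] FV: children F:{A}, V:{C} ∪→ {A,C}; cost 1
[col 6] CFPV: children CP:{A,C}, FV:{A,C} ∩→ {A,C}; cost 0
[col 6] DZ: children D:{A}, Z:{G} ∪→ {A,G}; cost 1
[col 6] DEZ: children DZ:{A,G}, E:{G} ∩→ {G}; cost 0
[col 6] CDEFPVZ: children CFPV:{A,C}, DEZ:{G} ∪→ {A,C,G}; cost 1
per-site changes: [3, 3, 2, 3, 3, 3, 4]; total = 21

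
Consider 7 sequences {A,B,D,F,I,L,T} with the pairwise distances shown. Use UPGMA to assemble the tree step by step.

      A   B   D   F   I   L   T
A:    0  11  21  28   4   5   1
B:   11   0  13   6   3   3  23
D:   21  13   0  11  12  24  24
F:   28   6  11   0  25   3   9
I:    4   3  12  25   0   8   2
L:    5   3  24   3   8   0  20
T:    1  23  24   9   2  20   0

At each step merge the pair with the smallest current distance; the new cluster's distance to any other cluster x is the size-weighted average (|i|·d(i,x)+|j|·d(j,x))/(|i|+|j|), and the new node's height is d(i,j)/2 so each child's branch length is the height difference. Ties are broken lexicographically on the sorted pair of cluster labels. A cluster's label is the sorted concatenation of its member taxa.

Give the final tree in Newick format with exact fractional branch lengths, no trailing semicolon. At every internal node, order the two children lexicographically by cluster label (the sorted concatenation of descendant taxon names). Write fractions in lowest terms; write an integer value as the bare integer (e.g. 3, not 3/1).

iteration 1: select A,T (d=1); attach at lengths (1/2, 1/2); label the merged cluster AT
  updated: d(AT,B)=17, d(AT,D)=45/2, d(AT,F)=37/2, d(AT,I)=3, d(AT,L)=25/2
iteration 2: select AT,I (d=3); attach at lengths (1, 3/2); label the merged cluster AIT
  updated: d(AIT,B)=37/3, d(AIT,D)=19, d(AIT,F)=62/3, d(AIT,L)=11
iteration 3: select B,L (d=3); attach at lengths (3/2, 3/2); label the merged cluster BL
  updated: d(AIT,BL)=35/3, d(BL,D)=37/2, d(BL,F)=9/2
iteration 4: select BL,F (d=9/2); attach at lengths (3/4, 9/4); label the merged cluster BFL
  updated: d(AIT,BFL)=44/3, d(BFL,D)=16
iteration 5: select AIT,BFL (d=44/3); attach at lengths (35/6, 61/12); label the merged cluster ABFILT
  updated: d(ABFILT,D)=35/2
iteration 6: select ABFILT,D (d=35/2); attach at lengths (17/12, 35/4); label the merged cluster ABDFILT
final tree: ((((A:1/2,T:1/2):1,I:3/2):35/6,((B:3/2,L:3/2):3/4,F:9/4):61/12):17/12,D:35/4)
total length: 367/12

((((A:1/2,T:1/2):1,I:3/2):35/6,((B:3/2,L:3/2):3/4,F:9/4):61/12):17/12,D:35/4)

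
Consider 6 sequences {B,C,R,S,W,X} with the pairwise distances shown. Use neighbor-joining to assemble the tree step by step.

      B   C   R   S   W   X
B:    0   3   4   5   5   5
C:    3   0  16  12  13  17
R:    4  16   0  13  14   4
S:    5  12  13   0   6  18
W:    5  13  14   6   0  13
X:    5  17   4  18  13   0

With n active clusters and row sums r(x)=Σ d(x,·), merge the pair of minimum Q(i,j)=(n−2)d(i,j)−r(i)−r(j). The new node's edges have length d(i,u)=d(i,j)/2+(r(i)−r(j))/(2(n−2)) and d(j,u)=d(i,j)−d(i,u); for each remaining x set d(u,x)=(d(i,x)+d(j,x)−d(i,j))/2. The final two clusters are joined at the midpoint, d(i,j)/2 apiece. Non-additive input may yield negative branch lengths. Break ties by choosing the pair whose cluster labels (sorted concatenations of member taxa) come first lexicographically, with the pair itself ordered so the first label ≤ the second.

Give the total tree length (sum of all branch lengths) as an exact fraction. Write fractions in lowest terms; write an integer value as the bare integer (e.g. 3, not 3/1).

93/4

1. join R+X (d=4, Q=-92) ⇒ RX; edges |R|=5/4, |X|=11/4
  updated: d(B,RX)=5/2, d(C,RX)=29/2, d(RX,S)=27/2, d(RX,W)=23/2
2. join S+W (d=6, Q=-54) ⇒ SW; edges |S|=19/6, |W|=17/6
  updated: d(B,SW)=2, d(C,SW)=19/2, d(RX,SW)=19/2
3. join B+RX (d=5/2, Q=-29) ⇒ BRX; edges |B|=-7/2, |RX|=6
  updated: d(BRX,C)=15/2, d(BRX,SW)=9/2
4. join BRX+C (d=15/2, Q=-43/2) ⇒ BCRX; edges |BRX|=5/4, |C|=25/4
  updated: d(BCRX,SW)=13/4
5. join BCRX+SW (d=13/4) ⇒ BCRSWX; edges |BCRX|=13/8, |SW|=13/8
final tree: (((B:-7/2,(R:5/4,X:11/4):6):5/4,C:25/4):13/8,(S:19/6,W:17/6):13/8)
total length: 93/4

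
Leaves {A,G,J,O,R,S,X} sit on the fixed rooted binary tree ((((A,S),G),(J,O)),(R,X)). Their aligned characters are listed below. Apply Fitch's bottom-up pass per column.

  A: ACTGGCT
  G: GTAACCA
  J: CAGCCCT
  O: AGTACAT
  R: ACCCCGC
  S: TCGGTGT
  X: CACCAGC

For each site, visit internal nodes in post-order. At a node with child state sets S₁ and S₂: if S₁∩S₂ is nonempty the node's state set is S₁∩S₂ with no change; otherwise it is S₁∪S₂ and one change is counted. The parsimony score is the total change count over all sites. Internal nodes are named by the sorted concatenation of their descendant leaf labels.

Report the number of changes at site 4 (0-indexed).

3

site 0, node AS: A={A} ∪ S={T} → {A,T} (+1)
site 0, node AGS: AS={A,T} ∪ G={G} → {A,G,T} (+1)
site 0, node JO: J={C} ∪ O={A} → {A,C} (+1)
site 0, node AGJOS: AGS={A,G,T} ∩ JO={A,C} → {A} (+0)
site 0, node RX: R={A} ∪ X={C} → {A,C} (+1)
site 0, node AGJORSX: AGJOS={A} ∩ RX={A,C} → {A} (+0)
site 1, node AS: A={C} ∩ S={C} → {C} (+0)
site 1, node AGS: AS={C} ∪ G={T} → {C,T} (+1)
site 1, node JO: J={A} ∪ O={G} → {A,G} (+1)
site 1, node AGJOS: AGS={C,T} ∪ JO={A,G} → {A,C,G,T} (+1)
site 1, node RX: R={C} ∪ X={A} → {A,C} (+1)
site 1, node AGJORSX: AGJOS={A,C,G,T} ∩ RX={A,C} → {A,C} (+0)
site 2, node AS: A={T} ∪ S={G} → {G,T} (+1)
site 2, node AGS: AS={G,T} ∪ G={A} → {A,G,T} (+1)
site 2, node JO: J={G} ∪ O={T} → {G,T} (+1)
site 2, node AGJOS: AGS={A,G,T} ∩ JO={G,T} → {G,T} (+0)
site 2, node RX: R={C} ∩ X={C} → {C} (+0)
site 2, node AGJORSX: AGJOS={G,T} ∪ RX={C} → {C,G,T} (+1)
site 3, node AS: A={G} ∩ S={G} → {G} (+0)
site 3, node AGS: AS={G} ∪ G={A} → {A,G} (+1)
site 3, node JO: J={C} ∪ O={A} → {A,C} (+1)
site 3, node AGJOS: AGS={A,G} ∩ JO={A,C} → {A} (+0)
site 3, node RX: R={C} ∩ X={C} → {C} (+0)
site 3, node AGJORSX: AGJOS={A} ∪ RX={C} → {A,C} (+1)
site 4, node AS: A={G} ∪ S={T} → {G,T} (+1)
site 4, node AGS: AS={G,T} ∪ G={C} → {C,G,T} (+1)
site 4, node JO: J={C} ∩ O={C} → {C} (+0)
site 4, node AGJOS: AGS={C,G,T} ∩ JO={C} → {C} (+0)
site 4, node RX: R={C} ∪ X={A} → {A,C} (+1)
site 4, node AGJORSX: AGJOS={C} ∩ RX={A,C} → {C} (+0)
site 5, node AS: A={C} ∪ S={G} → {C,G} (+1)
site 5, node AGS: AS={C,G} ∩ G={C} → {C} (+0)
site 5, node JO: J={C} ∪ O={A} → {A,C} (+1)
site 5, node AGJOS: AGS={C} ∩ JO={A,C} → {C} (+0)
site 5, node RX: R={G} ∩ X={G} → {G} (+0)
site 5, node AGJORSX: AGJOS={C} ∪ RX={G} → {C,G} (+1)
site 6, node AS: A={T} ∩ S={T} → {T} (+0)
site 6, node AGS: AS={T} ∪ G={A} → {A,T} (+1)
site 6, node JO: J={T} ∩ O={T} → {T} (+0)
site 6, node AGJOS: AGS={A,T} ∩ JO={T} → {T} (+0)
site 6, node RX: R={C} ∩ X={C} → {C} (+0)
site 6, node AGJORSX: AGJOS={T} ∪ RX={C} → {C,T} (+1)
per-site changes: [4, 4, 4, 3, 3, 3, 2]; total = 23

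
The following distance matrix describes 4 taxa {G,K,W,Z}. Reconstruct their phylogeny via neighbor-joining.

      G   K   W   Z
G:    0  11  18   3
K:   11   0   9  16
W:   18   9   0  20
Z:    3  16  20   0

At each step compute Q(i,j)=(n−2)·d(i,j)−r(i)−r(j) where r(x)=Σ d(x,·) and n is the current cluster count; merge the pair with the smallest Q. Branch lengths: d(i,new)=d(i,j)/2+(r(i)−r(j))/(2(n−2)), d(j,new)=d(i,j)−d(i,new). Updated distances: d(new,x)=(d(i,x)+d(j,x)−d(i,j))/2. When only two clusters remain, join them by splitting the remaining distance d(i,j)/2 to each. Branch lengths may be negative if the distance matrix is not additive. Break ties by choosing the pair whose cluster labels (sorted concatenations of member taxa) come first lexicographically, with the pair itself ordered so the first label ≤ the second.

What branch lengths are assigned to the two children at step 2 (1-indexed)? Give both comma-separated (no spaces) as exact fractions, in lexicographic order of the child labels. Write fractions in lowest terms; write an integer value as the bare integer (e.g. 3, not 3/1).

41/4,7/4

iteration 1: select G,Z (d=3, Q=-65); attach at lengths (-1/4, 13/4); label the merged cluster GZ
  updated: d(GZ,K)=12, d(GZ,W)=35/2
iteration 2: select GZ,K (d=12, Q=-77/2); attach at lengths (41/4, 7/4); label the merged cluster GKZ
  updated: d(GKZ,W)=29/4
iteration 3: select GKZ,W (d=29/4); attach at lengths (29/8, 29/8); label the merged cluster GKWZ
final tree: (((G:-1/4,Z:13/4):41/4,K:7/4):29/8,W:29/8)
total length: 89/4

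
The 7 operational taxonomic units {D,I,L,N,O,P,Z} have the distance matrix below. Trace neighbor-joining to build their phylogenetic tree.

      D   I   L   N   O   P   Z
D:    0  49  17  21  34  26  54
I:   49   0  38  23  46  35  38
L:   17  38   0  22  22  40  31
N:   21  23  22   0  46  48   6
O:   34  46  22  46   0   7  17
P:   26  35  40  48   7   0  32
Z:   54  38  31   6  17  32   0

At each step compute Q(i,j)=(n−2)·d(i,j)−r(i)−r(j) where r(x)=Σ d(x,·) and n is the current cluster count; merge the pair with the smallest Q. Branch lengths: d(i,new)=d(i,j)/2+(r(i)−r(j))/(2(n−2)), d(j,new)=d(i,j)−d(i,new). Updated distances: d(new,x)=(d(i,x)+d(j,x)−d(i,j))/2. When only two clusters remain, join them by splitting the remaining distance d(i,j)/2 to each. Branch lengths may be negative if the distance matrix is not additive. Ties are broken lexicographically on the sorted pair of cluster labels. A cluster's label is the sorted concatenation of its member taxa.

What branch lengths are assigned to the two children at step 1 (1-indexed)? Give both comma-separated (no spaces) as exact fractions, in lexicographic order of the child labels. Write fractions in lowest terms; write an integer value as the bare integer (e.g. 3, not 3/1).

iteration 1: select O,P (d=7, Q=-325); attach at lengths (19/10, 51/10); label the merged cluster OP
  updated: d(D,OP)=53/2, d(I,OP)=37, d(L,OP)=55/2, d(N,OP)=87/2, d(OP,Z)=21
iteration 2: select N,Z (d=6, Q=-483/2); attach at lengths (-21/16, 117/16); label the merged cluster NZ
  updated: d(D,NZ)=69/2, d(I,NZ)=55/2, d(L,NZ)=47/2, d(NZ,OP)=117/4
iteration 3: select I,NZ (d=55/2, Q=-735/4); attach at lengths (159/8, 61/8); label the merged cluster INZ
  updated: d(D,INZ)=28, d(INZ,L)=17, d(INZ,OP)=155/8
iteration 4: select D,L (d=17, Q=-99); attach at lengths (11, 6); label the merged cluster DL
  updated: d(DL,INZ)=14, d(DL,OP)=37/2
iteration 5: select DL,INZ (d=14, Q=-415/8); attach at lengths (105/16, 119/16); label the merged cluster DILNZ
  updated: d(DILNZ,OP)=191/16
iteration 6: select DILNZ,OP (d=191/16); attach at lengths (191/32, 191/32); label the merged cluster DILNOPZ
final tree: (((D:11,L:6):105/16,(I:159/8,(N:-21/16,Z:117/16):61/8):119/16):191/32,(O:19/10,P:51/10):191/32)
total length: 1335/16

19/10,51/10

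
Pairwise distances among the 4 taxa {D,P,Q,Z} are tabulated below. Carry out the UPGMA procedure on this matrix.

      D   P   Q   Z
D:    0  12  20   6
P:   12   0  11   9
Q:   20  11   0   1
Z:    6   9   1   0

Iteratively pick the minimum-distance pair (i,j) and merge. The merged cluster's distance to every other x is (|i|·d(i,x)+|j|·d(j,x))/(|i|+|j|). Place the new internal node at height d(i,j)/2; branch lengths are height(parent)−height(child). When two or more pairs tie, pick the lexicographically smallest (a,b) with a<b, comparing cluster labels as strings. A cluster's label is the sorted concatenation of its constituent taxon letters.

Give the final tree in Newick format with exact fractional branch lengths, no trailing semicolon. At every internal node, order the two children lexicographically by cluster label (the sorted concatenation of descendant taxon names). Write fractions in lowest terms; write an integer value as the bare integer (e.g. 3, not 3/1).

(D:19/3,(P:5,(Q:1/2,Z:1/2):9/2):4/3)

iteration 1: select Q,Z (d=1); attach at lengths (1/2, 1/2); label the merged cluster QZ
  updated: d(D,QZ)=13, d(P,QZ)=10
iteration 2: select P,QZ (d=10); attach at lengths (5, 9/2); label the merged cluster PQZ
  updated: d(D,PQZ)=38/3
iteration 3: select D,PQZ (d=38/3); attach at lengths (19/3, 4/3); label the merged cluster DPQZ
final tree: (D:19/3,(P:5,(Q:1/2,Z:1/2):9/2):4/3)
total length: 109/6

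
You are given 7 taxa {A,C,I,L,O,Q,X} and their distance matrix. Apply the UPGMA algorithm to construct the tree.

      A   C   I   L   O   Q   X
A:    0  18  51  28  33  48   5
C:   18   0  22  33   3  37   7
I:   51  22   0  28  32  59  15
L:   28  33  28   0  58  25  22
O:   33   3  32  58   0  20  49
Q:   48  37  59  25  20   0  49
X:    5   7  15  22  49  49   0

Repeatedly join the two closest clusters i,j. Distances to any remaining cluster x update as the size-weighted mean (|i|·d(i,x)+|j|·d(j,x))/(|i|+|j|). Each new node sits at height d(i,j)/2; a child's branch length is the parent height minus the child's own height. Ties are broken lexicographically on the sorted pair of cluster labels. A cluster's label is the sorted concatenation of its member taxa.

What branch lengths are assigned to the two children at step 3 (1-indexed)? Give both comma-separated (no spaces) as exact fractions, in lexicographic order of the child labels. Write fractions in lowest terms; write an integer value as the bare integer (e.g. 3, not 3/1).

10,25/2

1. join C+O (d=3) ⇒ CO; edges |C|=3/2, |O|=3/2
  updated: d(A,CO)=51/2, d(CO,I)=27, d(CO,L)=91/2, d(CO,Q)=57/2, d(CO,X)=28
2. join A+X (d=5) ⇒ AX; edges |A|=5/2, |X|=5/2
  updated: d(AX,CO)=107/4, d(AX,I)=33, d(AX,L)=25, d(AX,Q)=97/2
3. join AX+L (d=25) ⇒ ALX; edges |AX|=10, |L|=25/2
  updated: d(ALX,CO)=33, d(ALX,I)=94/3, d(ALX,Q)=122/3
4. join CO+I (d=27) ⇒ CIO; edges |CO|=12, |I|=27/2
  updated: d(ALX,CIO)=292/9, d(CIO,Q)=116/3
5. join ALX+CIO (d=292/9) ⇒ ACILOX; edges |ALX|=67/18, |CIO|=49/18
  updated: d(ACILOX,Q)=119/3
6. join ACILOX+Q (d=119/3) ⇒ ACILOQX; edges |ACILOX|=65/18, |Q|=119/6
final tree: ((((A:5/2,X:5/2):10,L:25/2):67/18,((C:3/2,O:3/2):12,I:27/2):49/18):65/18,Q:119/6)
total length: 773/9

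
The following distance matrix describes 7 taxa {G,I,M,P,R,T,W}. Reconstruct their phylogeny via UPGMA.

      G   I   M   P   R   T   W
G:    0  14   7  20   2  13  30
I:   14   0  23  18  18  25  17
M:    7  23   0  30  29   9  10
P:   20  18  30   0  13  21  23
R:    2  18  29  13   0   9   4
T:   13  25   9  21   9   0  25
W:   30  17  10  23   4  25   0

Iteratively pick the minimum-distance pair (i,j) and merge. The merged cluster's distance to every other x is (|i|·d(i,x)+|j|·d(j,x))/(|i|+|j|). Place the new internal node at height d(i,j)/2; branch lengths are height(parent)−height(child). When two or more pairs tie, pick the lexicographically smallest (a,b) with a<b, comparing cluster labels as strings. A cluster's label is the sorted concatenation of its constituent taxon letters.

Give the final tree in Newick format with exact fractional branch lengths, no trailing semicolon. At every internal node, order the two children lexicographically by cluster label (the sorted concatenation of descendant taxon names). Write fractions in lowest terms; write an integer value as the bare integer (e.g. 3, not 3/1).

((((G:1,R:1):25/4,(M:9/2,T:9/2):11/4):33/16,(I:17/2,W:17/2):13/16):53/48,P:125/12)

1. join G+R (d=2) ⇒ GR; edges |G|=1, |R|=1
  updated: d(GR,I)=16, d(GR,M)=18, d(GR,P)=33/2, d(GR,T)=11, d(GR,W)=17
2. join M+T (d=9) ⇒ MT; edges |M|=9/2, |T|=9/2
  updated: d(GR,MT)=29/2, d(I,MT)=24, d(MT,P)=51/2, d(MT,W)=35/2
3. join GR+MT (d=29/2) ⇒ GMRT; edges |GR|=25/4, |MT|=11/4
  updated: d(GMRT,I)=20, d(GMRT,P)=21, d(GMRT,W)=69/4
4. join I+W (d=17) ⇒ IW; edges |I|=17/2, |W|=17/2
  updated: d(GMRT,IW)=149/8, d(IW,P)=41/2
5. join GMRT+IW (d=149/8) ⇒ GIMRTW; edges |GMRT|=33/16, |IW|=13/16
  updated: d(GIMRTW,P)=125/6
6. join GIMRTW+P (d=125/6) ⇒ GIMPRTW; edges |GIMRTW|=53/48, |P|=125/12
final tree: ((((G:1,R:1):25/4,(M:9/2,T:9/2):11/4):33/16,(I:17/2,W:17/2):13/16):53/48,P:125/12)
total length: 2467/48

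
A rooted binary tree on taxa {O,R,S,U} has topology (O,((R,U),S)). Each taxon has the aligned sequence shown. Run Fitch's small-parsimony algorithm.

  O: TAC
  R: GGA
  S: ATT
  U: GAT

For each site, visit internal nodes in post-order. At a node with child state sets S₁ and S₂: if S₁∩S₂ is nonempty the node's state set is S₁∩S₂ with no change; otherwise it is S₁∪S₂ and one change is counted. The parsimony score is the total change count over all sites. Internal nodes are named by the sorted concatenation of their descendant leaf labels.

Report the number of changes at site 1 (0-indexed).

2

RU@0: {G} ∩ {G} = {G} (intersection, +0)
RSU@0: {G} ∪ {A} = {A,G} (union, +1)
ORSU@0: {T} ∪ {A,G} = {A,G,T} (union, +1)
RU@1: {G} ∪ {A} = {A,G} (union, +1)
RSU@1: {A,G} ∪ {T} = {A,G,T} (union, +1)
ORSU@1: {A} ∩ {A,G,T} = {A} (intersection, +0)
RU@2: {A} ∪ {T} = {A,T} (union, +1)
RSU@2: {A,T} ∩ {T} = {T} (intersection, +0)
ORSU@2: {C} ∪ {T} = {C,T} (union, +1)
per-site changes: [2, 2, 2]; total = 6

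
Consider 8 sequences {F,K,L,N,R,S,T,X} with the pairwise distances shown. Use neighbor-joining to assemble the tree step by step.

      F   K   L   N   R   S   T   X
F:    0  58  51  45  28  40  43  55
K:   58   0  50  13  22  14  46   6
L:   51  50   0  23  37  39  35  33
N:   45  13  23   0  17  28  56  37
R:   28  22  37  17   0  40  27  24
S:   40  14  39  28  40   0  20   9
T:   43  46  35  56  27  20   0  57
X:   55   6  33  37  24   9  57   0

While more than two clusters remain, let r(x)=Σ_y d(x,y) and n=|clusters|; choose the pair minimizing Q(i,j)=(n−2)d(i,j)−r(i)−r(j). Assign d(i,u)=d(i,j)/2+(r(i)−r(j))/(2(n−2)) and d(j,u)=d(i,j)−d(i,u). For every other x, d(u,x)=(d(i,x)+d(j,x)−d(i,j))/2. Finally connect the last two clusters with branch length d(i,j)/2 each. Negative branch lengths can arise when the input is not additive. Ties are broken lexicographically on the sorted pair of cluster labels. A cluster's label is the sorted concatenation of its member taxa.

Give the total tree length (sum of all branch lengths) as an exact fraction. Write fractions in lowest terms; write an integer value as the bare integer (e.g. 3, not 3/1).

step 1: merge (K,X) at d=6, Q=-394; branch lengths K→2, X→4; new cluster KX
  updated: d(F,KX)=107/2, d(KX,L)=77/2, d(KX,N)=22, d(KX,R)=20, d(KX,S)=17/2, d(KX,T)=97/2
step 2: merge (KX,S) at d=17/2, Q=-324; branch lengths KX→29/5, S→27/10; new cluster KSX
  updated: d(F,KSX)=85/2, d(KSX,L)=69/2, d(KSX,N)=83/4, d(KSX,R)=103/4, d(KSX,T)=30
step 3: merge (L,N) at d=23, Q=-1001/4; branch lengths L→443/32, N→293/32; new cluster LN
  updated: d(F,LN)=73/2, d(KSX,LN)=129/8, d(LN,R)=31/2, d(LN,T)=34
step 4: merge (KSX,LN) at d=129/8, Q=-1345/8; branch lengths KSX→485/48, LN→289/48; new cluster KLNSX
  updated: d(F,KLNSX)=503/16, d(KLNSX,R)=201/16, d(KLNSX,T)=383/16
step 5: merge (F,R) at d=28, Q=-114; branch lengths F→727/32, R→169/32; new cluster FR
  updated: d(FR,KLNSX)=8, d(FR,T)=21
step 6: merge (FR,KLNSX) at d=8, Q=-847/16; branch lengths FR→81/32, KLNSX→175/32; new cluster FKLNRSX
  updated: d(FKLNRSX,T)=591/32
step 7: merge (FKLNRSX,T) at d=591/32; branch lengths FKLNRSX→591/64, T→591/64; new cluster FKLNRSTX
final tree: (((F:727/32,R:169/32):81/32,(((K:2,X:4):29/5,S:27/10):485/48,(L:443/32,N:293/32):289/48):175/32):591/64,T:591/64)
total length: 3459/32

3459/32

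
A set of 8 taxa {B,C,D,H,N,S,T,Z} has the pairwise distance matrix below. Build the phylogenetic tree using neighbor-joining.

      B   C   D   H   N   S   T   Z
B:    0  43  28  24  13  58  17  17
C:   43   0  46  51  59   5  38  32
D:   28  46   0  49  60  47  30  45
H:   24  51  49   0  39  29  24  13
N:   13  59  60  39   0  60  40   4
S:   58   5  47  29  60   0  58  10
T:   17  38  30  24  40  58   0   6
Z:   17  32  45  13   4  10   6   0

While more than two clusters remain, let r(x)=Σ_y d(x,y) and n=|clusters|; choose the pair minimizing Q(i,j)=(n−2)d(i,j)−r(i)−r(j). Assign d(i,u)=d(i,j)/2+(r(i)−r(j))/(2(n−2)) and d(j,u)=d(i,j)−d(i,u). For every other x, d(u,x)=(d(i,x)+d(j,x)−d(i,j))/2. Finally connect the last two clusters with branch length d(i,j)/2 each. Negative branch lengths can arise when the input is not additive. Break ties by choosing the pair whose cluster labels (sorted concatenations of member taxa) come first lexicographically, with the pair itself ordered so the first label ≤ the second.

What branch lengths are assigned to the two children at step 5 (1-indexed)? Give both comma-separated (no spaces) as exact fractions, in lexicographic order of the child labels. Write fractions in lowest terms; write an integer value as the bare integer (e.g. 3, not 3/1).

229/64,891/64

step 1: merge (C,S) at d=5, Q=-511; branch lengths C→37/12, S→23/12; new cluster CS
  updated: d(B,CS)=48, d(CS,D)=44, d(CS,H)=75/2, d(CS,N)=57, d(CS,T)=91/2, d(CS,Z)=37/2
step 2: merge (N,Z) at d=4, Q=-593/2; branch lengths N→259/20, Z→-179/20; new cluster NZ
  updated: d(B,NZ)=13, d(CS,NZ)=143/4, d(D,NZ)=101/2, d(H,NZ)=24, d(NZ,T)=21
step 3: merge (CS,D) at d=44, Q=-945/4; branch lengths CS→741/32, D→667/32; new cluster CDS
  updated: d(B,CDS)=16, d(CDS,H)=85/4, d(CDS,NZ)=169/8, d(CDS,T)=63/4
step 4: merge (B,NZ) at d=13, Q=-881/8; branch lengths B→239/48, NZ→385/48; new cluster BNZ
  updated: d(BNZ,CDS)=193/16, d(BNZ,H)=35/2, d(BNZ,T)=25/2
step 5: merge (BNZ,H) at d=35/2, Q=-1117/16; branch lengths BNZ→229/64, H→891/64; new cluster BHNZ
  updated: d(BHNZ,CDS)=253/32, d(BHNZ,T)=19/2
step 6: merge (BHNZ,CDS) at d=253/32, Q=-1061/32; branch lengths BHNZ→53/64, CDS→453/64; new cluster BCDHNSZ
  updated: d(BCDHNSZ,T)=555/64
step 7: merge (BCDHNSZ,T) at d=555/64; branch lengths BCDHNSZ→555/128, T→555/128; new cluster BCDHNSTZ
final tree: ((((B:239/48,(N:259/20,Z:-179/20):385/48):229/64,H:891/64):53/64,((C:37/12,S:23/12):741/32,D:667/32):453/64):555/128,T:555/128)
total length: 6405/64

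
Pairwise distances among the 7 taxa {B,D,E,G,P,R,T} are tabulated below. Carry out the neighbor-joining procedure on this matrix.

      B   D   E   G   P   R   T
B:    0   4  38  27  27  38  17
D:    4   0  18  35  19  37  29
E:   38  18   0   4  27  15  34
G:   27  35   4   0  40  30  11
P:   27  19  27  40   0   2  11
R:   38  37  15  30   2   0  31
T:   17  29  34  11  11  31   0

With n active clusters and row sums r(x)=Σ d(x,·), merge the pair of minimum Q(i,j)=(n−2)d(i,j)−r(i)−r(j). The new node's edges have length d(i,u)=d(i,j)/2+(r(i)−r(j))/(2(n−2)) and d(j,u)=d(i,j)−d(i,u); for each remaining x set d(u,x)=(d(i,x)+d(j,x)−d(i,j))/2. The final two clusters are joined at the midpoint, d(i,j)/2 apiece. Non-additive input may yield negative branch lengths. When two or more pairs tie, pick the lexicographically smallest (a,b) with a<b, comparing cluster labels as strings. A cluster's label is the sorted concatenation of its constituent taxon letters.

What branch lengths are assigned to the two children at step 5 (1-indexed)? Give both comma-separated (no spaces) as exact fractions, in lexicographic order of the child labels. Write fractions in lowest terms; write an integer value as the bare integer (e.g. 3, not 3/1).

11/16,203/16

1. join B+D (d=4, Q=-273) ⇒ BD; edges |B|=29/10, |D|=11/10
  updated: d(BD,E)=26, d(BD,G)=29, d(BD,P)=21, d(BD,R)=71/2, d(BD,T)=21
2. join P+R (d=2, Q=-413/2) ⇒ PR; edges |P|=-9/16, |R|=41/16
  updated: d(BD,PR)=109/4, d(E,PR)=20, d(G,PR)=34, d(PR,T)=20
3. join E+G (d=4, Q=-150) ⇒ EG; edges |E|=3, |G|=1
  updated: d(BD,EG)=51/2, d(EG,PR)=25, d(EG,T)=41/2
4. join BD+EG (d=51/2, Q=-375/4) ⇒ BDEG; edges |BD|=215/16, |EG|=193/16
  updated: d(BDEG,PR)=107/8, d(BDEG,T)=8
5. join BDEG+PR (d=107/8, Q=-331/8) ⇒ BDEGPR; edges |BDEG|=11/16, |PR|=203/16
  updated: d(BDEGPR,T)=117/16
6. join BDEGPR+T (d=117/16) ⇒ BDEGPRT; edges |BDEGPR|=117/32, |T|=117/32
final tree: ((((B:29/10,D:11/10):215/16,(E:3,G:1):193/16):11/16,(P:-9/16,R:41/16):203/16):117/32,T:117/32)
total length: 899/16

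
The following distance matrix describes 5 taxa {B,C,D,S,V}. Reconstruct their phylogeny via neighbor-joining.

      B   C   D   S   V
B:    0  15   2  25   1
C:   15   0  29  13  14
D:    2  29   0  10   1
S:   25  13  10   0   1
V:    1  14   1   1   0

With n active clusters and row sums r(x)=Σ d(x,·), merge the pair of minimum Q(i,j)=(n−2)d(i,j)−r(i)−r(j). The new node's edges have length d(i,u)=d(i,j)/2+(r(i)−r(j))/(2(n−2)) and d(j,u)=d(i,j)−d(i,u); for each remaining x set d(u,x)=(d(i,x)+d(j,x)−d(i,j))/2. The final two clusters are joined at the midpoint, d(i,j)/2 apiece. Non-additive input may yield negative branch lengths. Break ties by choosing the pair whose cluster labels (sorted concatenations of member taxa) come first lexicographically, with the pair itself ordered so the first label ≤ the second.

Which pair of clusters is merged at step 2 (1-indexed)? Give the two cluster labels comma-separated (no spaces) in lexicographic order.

iteration 1: select C,S (d=13, Q=-81); attach at lengths (61/6, 17/6); label the merged cluster CS
  updated: d(B,CS)=27/2, d(CS,D)=13, d(CS,V)=1
iteration 2: select B,D (d=2, Q=-57/2); attach at lengths (9/8, 7/8); label the merged cluster BD
  updated: d(BD,CS)=49/4, d(BD,V)=0
iteration 3: select BD,CS (d=49/4, Q=-53/4); attach at lengths (45/8, 53/8); label the merged cluster BCDS
  updated: d(BCDS,V)=-45/8
iteration 4: select BCDS,V (d=-45/8); attach at lengths (-45/16, -45/16); label the merged cluster BCDSV
final tree: (((B:9/8,D:7/8):45/8,(C:61/6,S:17/6):53/8):-45/16,V:-45/16)
total length: 173/8

B,D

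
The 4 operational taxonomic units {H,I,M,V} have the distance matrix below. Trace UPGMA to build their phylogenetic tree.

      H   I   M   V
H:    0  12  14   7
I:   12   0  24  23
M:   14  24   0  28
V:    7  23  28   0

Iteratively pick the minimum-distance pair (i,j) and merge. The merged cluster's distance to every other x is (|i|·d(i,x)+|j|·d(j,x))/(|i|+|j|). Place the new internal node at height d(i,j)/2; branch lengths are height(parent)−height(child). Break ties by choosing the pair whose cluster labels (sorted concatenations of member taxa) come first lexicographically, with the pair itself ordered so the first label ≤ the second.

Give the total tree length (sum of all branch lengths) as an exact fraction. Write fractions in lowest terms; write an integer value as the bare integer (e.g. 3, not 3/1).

137/4

iteration 1: select H,V (d=7); attach at lengths (7/2, 7/2); label the merged cluster HV
  updated: d(HV,I)=35/2, d(HV,M)=21
iteration 2: select HV,I (d=35/2); attach at lengths (21/4, 35/4); label the merged cluster HIV
  updated: d(HIV,M)=22
iteration 3: select HIV,M (d=22); attach at lengths (9/4, 11); label the merged cluster HIMV
final tree: (((H:7/2,V:7/2):21/4,I:35/4):9/4,M:11)
total length: 137/4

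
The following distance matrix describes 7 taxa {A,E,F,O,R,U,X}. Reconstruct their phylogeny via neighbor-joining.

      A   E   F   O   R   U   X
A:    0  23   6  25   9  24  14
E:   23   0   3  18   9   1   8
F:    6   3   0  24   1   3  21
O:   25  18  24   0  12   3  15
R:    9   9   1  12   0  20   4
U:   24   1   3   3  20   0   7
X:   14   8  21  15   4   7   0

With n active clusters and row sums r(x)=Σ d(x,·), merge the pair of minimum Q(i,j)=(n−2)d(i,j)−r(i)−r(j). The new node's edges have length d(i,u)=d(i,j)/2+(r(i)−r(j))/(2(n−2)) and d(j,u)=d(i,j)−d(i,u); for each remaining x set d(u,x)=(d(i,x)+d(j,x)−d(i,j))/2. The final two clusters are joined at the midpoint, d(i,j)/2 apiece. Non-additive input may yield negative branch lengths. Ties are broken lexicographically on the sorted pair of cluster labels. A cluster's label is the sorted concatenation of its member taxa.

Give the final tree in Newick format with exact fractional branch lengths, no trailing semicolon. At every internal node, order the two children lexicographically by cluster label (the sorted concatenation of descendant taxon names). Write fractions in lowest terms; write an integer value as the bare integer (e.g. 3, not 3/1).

(((((A:7,F:-1):35/12,R:-11/12):21/4,X:3):7/4,E:19/8):45/16,(O:27/5,U:-12/5):45/16)

iteration 1: select O,U (d=3, Q=-140); attach at lengths (27/5, -12/5); label the merged cluster OU
  updated: d(A,OU)=23, d(E,OU)=8, d(F,OU)=12, d(OU,R)=29/2, d(OU,X)=19/2
iteration 2: select A,F (d=6, Q=-94); attach at lengths (7, -1); label the merged cluster AF
  updated: d(AF,E)=10, d(AF,OU)=29/2, d(AF,R)=2, d(AF,X)=29/2
iteration 3: select AF,R (d=2, Q=-129/2); attach at lengths (35/12, -11/12); label the merged cluster AFR
  updated: d(AFR,E)=17/2, d(AFR,OU)=27/2, d(AFR,X)=33/4
iteration 4: select AFR,X (d=33/4, Q=-79/2); attach at lengths (21/4, 3); label the merged cluster AFRX
  updated: d(AFRX,E)=33/8, d(AFRX,OU)=59/8
iteration 5: select AFRX,E (d=33/8, Q=-39/2); attach at lengths (7/4, 19/8); label the merged cluster AEFRX
  updated: d(AEFRX,OU)=45/8
iteration 6: select AEFRX,OU (d=45/8); attach at lengths (45/16, 45/16); label the merged cluster AEFORUX
final tree: (((((A:7,F:-1):35/12,R:-11/12):21/4,X:3):7/4,E:19/8):45/16,(O:27/5,U:-12/5):45/16)
total length: 29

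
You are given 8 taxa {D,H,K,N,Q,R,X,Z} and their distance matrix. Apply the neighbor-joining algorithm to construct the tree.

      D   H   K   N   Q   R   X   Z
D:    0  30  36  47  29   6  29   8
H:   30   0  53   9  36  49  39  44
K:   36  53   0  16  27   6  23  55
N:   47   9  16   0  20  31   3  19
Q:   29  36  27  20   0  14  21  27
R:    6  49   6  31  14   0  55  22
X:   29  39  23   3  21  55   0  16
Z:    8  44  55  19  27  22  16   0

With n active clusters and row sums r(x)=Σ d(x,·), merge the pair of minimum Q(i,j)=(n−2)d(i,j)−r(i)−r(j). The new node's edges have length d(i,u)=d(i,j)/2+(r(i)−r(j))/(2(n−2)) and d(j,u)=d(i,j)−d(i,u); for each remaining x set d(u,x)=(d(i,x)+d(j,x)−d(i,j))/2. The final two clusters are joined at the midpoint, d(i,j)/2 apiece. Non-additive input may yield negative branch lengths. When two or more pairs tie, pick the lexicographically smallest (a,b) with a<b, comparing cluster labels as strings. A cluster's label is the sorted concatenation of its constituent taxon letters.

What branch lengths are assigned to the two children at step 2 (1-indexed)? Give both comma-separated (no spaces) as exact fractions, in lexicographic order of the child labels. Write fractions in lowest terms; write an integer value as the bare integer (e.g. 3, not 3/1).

iteration 1: select K,R (d=6, Q=-363); attach at lengths (23/4, 1/4); label the merged cluster KR
  updated: d(D,KR)=18, d(H,KR)=48, d(KR,N)=41/2, d(KR,Q)=35/2, d(KR,X)=36, d(KR,Z)=71/2
iteration 2: select H,N (d=9, Q=-559/2); attach at lengths (53/4, -17/4); label the merged cluster HN
  updated: d(D,HN)=34, d(HN,KR)=119/4, d(HN,Q)=47/2, d(HN,X)=33/2, d(HN,Z)=27
iteration 3: select D,Z (d=8, Q=-399/2); attach at lengths (73/16, 55/16); label the merged cluster DZ
  updated: d(DZ,HN)=53/2, d(DZ,KR)=91/4, d(DZ,Q)=24, d(DZ,X)=37/2
iteration 4: select KR,Q (d=35/2, Q=-279/2); attach at lengths (145/12, 65/12); label the merged cluster KQR
  updated: d(DZ,KQR)=117/8, d(HN,KQR)=143/8, d(KQR,X)=79/4
iteration 5: select DZ,KQR (d=117/8, Q=-661/8); attach at lengths (293/32, 175/32); label the merged cluster DKQRZ
  updated: d(DKQRZ,HN)=119/8, d(DKQRZ,X)=189/16
iteration 6: select DKQRZ,HN (d=119/8, Q=-691/16); attach at lengths (163/32, 313/32); label the merged cluster DHKNQRZ
  updated: d(DHKNQRZ,X)=215/32
iteration 7: select DHKNQRZ,X (d=215/32); attach at lengths (215/64, 215/64); label the merged cluster DHKNQRXZ
final tree: ((((D:73/16,Z:55/16):293/32,((K:23/4,R:1/4):145/12,Q:65/12):175/32):163/32,(H:53/4,N:-17/4):313/32):215/64,X:215/64)
total length: 2455/32

53/4,-17/4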